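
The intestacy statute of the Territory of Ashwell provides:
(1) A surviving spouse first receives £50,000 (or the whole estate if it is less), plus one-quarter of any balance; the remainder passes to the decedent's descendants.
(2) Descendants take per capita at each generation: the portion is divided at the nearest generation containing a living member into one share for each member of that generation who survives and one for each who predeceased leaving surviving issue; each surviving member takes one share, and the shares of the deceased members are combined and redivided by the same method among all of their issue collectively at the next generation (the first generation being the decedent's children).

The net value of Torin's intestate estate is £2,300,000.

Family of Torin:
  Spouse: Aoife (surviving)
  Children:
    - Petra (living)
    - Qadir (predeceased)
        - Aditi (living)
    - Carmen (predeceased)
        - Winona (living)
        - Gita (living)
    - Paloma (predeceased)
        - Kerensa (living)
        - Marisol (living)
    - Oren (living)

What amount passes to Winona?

Aoife first takes £50,000, leaving a balance of £2,250,000. Aoife then takes one-quarter of the balance (£562,500), for a total of £612,500. The remaining £1,687,500 passes to the descendants.
The descendants' portion (£1,687,500) is divided at the children's generation into 5 shares of £337,500. Petra and Oren each take £337,500. The 3 shares of the deceased (Qadir, Carmen, and Paloma) are combined into a pool of £1,012,500.
That pool (£1,012,500) is divided at the grandchildren's generation equally among Aditi, Winona, Gita, Kerensa, and Marisol: £202,500 each.

Winona receives £202,500.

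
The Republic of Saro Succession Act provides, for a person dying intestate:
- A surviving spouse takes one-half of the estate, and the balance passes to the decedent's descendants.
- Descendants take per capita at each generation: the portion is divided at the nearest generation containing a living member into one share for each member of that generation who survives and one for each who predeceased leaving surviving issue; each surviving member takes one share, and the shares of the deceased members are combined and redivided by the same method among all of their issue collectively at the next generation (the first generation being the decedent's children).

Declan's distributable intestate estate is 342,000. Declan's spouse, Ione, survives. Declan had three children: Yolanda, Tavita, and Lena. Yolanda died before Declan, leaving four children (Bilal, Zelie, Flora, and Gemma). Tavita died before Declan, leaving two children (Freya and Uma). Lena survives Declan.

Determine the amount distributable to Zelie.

Zelie receives 19,000.

Ione takes one-half of 342,000 = 171,000. The remaining 171,000 passes to the descendants.
The descendants' portion (171,000) is divided at the children's generation into 3 shares of 57,000. Lena takes 57,000. The 2 shares of the deceased (Yolanda and Tavita) are combined into a pool of 114,000.
That pool (114,000) is divided at the grandchildren's generation equally among Bilal, Zelie, Flora, Gemma, Freya, and Uma: 19,000 each.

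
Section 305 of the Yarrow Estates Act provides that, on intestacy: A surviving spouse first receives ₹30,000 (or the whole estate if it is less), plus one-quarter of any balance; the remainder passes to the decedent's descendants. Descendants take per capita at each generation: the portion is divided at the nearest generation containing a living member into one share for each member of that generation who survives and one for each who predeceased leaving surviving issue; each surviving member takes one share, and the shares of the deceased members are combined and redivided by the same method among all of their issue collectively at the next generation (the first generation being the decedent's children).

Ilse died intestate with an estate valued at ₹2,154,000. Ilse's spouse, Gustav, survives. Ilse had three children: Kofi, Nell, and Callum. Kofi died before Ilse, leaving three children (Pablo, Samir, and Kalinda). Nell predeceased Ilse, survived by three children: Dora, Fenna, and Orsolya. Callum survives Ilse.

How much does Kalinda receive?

Gustav first takes ₹30,000, leaving a balance of ₹2,124,000. Gustav then takes one-quarter of the balance (₹531,000), for a total of ₹561,000. The remaining ₹1,593,000 passes to the descendants.
The descendants' portion (₹1,593,000) is divided at the children's generation into 3 shares of ₹531,000. Callum takes ₹531,000. The 2 shares of the deceased (Kofi and Nell) are combined into a pool of ₹1,062,000.
That pool (₹1,062,000) is divided at the grandchildren's generation equally among Pablo, Samir, Kalinda, Dora, Fenna, and Orsolya: ₹177,000 each.

Kalinda receives ₹177,000.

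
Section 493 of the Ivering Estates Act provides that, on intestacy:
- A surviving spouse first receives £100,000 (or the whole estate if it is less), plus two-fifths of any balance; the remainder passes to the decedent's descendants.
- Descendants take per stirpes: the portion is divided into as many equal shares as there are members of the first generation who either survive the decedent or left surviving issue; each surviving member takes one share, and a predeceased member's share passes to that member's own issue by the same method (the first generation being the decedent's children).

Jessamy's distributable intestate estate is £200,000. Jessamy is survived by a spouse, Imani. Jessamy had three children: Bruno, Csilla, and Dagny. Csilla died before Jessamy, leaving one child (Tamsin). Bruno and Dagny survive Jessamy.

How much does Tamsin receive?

Tamsin receives £20,000.

Imani first takes £100,000, leaving a balance of £100,000. Imani then takes two-fifths of the balance (£40,000), for a total of £140,000. The remaining £60,000 passes to the descendants.
The descendants' portion (£60,000) is divided into 3 shares of £20,000: Bruno and Dagny each take £20,000; Csilla's £20,000 share passes to Csilla's issue.
Csilla's share (£20,000) passes entirely to Tamsin.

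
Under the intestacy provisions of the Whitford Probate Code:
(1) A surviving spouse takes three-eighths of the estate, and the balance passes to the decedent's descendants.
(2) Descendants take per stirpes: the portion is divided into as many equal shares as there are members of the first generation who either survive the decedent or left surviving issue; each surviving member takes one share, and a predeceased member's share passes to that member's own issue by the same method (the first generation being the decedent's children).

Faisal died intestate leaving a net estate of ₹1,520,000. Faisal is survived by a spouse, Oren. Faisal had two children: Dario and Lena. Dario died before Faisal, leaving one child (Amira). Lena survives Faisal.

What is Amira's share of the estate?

Oren takes three-eighths of ₹1,520,000 = ₹570,000. The remaining ₹950,000 passes to the descendants.
The descendants' portion (₹950,000) is divided into 2 shares of ₹475,000: Lena takes ₹475,000; Dario's ₹475,000 share passes to Dario's issue.
Dario's share (₹475,000) passes entirely to Amira.

Amira receives ₹475,000.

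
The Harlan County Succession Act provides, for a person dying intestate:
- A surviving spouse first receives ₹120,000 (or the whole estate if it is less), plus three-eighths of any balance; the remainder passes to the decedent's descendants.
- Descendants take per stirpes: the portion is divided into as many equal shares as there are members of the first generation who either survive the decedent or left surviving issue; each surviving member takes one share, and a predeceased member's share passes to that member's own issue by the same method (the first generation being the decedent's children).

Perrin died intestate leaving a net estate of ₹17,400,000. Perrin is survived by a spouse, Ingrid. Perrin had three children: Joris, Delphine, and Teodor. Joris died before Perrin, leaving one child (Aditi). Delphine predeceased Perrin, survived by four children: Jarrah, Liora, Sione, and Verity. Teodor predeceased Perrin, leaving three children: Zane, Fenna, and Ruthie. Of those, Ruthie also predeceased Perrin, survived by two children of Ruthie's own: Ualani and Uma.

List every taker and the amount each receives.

Ingrid: ₹6,600,000; Aditi: ₹3,600,000; Jarrah: ₹900,000; Liora: ₹900,000; Sione: ₹900,000; Verity: ₹900,000; Zane: ₹1,200,000; Fenna: ₹1,200,000; Ualani: ₹600,000; Uma: ₹600,000

Ingrid first takes ₹120,000, leaving a balance of ₹17,280,000. Ingrid then takes three-eighths of the balance (₹6,480,000), for a total of ₹6,600,000. The remaining ₹10,800,000 passes to the descendants.
The descendants' portion (₹10,800,000) is divided into 3 shares of ₹3,600,000: Joris's ₹3,600,000 share passes to Joris's issue; Delphine's ₹3,600,000 share passes to Delphine's issue; Teodor's ₹3,600,000 share passes to Teodor's issue.
Joris's share (₹3,600,000) passes entirely to Aditi.
Delphine's share (₹3,600,000) is divided into 4 shares of ₹900,000: Jarrah, Liora, Sione, and Verity each take ₹900,000.
Teodor's share (₹3,600,000) is divided into 3 shares of ₹1,200,000: Zane and Fenna each take ₹1,200,000; Ruthie's ₹1,200,000 share passes to Ruthie's issue.
Ruthie's share (₹1,200,000) is divided into 2 shares of ₹600,000: Ualani and Uma each take ₹600,000.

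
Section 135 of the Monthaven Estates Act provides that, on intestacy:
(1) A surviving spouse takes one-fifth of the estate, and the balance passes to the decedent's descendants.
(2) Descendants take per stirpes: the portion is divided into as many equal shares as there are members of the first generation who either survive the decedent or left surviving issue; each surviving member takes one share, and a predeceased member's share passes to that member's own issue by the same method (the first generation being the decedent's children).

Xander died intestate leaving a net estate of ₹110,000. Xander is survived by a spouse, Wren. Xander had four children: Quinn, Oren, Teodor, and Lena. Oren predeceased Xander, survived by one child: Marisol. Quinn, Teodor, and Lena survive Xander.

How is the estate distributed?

Wren takes one-fifth of ₹110,000 = ₹22,000. The remaining ₹88,000 passes to the descendants.
The descendants' portion (₹88,000) is divided into 4 shares of ₹22,000: Quinn, Teodor, and Lena each take ₹22,000; Oren's ₹22,000 share passes to Oren's issue.
Oren's share (₹22,000) passes entirely to Marisol.

Wren: ₹22,000; Quinn: ₹22,000; Marisol: ₹22,000; Teodor: ₹22,000; Lena: ₹22,000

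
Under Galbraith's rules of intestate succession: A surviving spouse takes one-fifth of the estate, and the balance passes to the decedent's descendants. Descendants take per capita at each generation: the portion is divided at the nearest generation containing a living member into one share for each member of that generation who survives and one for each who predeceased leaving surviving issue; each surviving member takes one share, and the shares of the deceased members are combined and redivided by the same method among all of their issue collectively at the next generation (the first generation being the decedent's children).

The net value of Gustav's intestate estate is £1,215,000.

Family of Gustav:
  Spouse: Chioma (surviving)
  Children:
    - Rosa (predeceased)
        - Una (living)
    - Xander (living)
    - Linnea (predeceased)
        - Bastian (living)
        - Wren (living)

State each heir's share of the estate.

Chioma takes one-fifth of £1,215,000 = £243,000. The remaining £972,000 passes to the descendants.
The descendants' portion (£972,000) is divided at the children's generation into 3 shares of £324,000. Xander takes £324,000. The 2 shares of the deceased (Rosa and Linnea) are combined into a pool of £648,000.
That pool (£648,000) is divided at the grandchildren's generation equally among Una, Bastian, and Wren: £216,000 each.

Chioma: £243,000; Una: £216,000; Xander: £324,000; Bastian: £216,000; Wren: £216,000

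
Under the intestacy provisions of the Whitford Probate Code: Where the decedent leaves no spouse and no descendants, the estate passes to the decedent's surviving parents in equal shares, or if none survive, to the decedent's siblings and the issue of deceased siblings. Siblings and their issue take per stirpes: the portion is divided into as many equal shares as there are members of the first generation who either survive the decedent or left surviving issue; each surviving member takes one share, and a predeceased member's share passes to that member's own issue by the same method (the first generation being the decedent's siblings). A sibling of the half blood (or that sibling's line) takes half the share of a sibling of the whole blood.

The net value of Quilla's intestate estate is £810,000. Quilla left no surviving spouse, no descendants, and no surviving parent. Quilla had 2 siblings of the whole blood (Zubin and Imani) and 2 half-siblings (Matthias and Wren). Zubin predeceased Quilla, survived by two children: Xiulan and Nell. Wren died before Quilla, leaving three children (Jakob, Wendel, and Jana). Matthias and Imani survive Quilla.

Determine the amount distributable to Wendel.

Wendel receives £45,000.

The entire £810,000 passes to the siblings and their issue.
Counting each half-blood sibling's line as half a unit, there are 3 units in £810,000, so one unit is £270,000. Whole-blood lines (Zubin and Imani) take £270,000 each; half-blood lines (Matthias and Wren) take £135,000 each.
Zubin's share (£270,000) is divided into 2 shares of £135,000: Xiulan and Nell each take £135,000.
Wren's share (£135,000) is divided into 3 shares of £45,000: Jakob, Wendel, and Jana each take £45,000.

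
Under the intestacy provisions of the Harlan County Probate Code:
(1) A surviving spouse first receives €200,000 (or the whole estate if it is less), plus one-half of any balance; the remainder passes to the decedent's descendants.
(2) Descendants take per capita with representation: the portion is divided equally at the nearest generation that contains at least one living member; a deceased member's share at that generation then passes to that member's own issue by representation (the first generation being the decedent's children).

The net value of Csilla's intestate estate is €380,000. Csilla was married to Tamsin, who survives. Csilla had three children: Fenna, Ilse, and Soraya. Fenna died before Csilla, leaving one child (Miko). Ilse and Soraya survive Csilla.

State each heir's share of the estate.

Tamsin: €290,000; Miko: €30,000; Ilse: €30,000; Soraya: €30,000

Tamsin first takes €200,000, leaving a balance of €180,000. Tamsin then takes one-half of the balance (€90,000), for a total of €290,000. The remaining €90,000 passes to the descendants.
The descendants' portion (€90,000) is divided into 3 shares of €30,000: Ilse and Soraya each take €30,000; Fenna's €30,000 share passes to Fenna's issue.
Fenna's share (€30,000) passes entirely to Miko.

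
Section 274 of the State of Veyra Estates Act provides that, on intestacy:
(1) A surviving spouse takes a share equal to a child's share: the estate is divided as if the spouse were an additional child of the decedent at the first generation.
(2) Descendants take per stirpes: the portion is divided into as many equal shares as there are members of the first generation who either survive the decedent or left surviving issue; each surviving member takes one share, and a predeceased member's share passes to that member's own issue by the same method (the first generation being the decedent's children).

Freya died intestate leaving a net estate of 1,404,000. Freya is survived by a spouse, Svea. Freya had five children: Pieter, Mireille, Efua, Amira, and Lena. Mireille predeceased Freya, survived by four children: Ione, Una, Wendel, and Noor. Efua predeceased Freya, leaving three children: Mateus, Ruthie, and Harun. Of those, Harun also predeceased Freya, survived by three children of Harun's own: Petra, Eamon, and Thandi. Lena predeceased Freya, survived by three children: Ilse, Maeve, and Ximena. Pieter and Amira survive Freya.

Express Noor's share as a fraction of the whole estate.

The spouse counts as an additional share at the children's level, so there are 6 primary shares of 234,000. Svea takes one such share (234,000).
The children's combined portion (1,170,000) is divided into 5 shares of 234,000: Pieter and Amira each take 234,000; Mireille's 234,000 share passes to Mireille's issue; Efua's 234,000 share passes to Efua's issue; Lena's 234,000 share passes to Lena's issue.
Mireille's share (234,000) is divided into 4 shares of 58,500: Ione, Una, Wendel, and Noor each take 58,500.
Efua's share (234,000) is divided into 3 shares of 78,000: Mateus and Ruthie each take 78,000; Harun's 78,000 share passes to Harun's issue.
Harun's share (78,000) is divided into 3 shares of 26,000: Petra, Eamon, and Thandi each take 26,000.
Lena's share (234,000) is divided into 3 shares of 78,000: Ilse, Maeve, and Ximena each take 78,000.

Noor receives 1/24 of the estate.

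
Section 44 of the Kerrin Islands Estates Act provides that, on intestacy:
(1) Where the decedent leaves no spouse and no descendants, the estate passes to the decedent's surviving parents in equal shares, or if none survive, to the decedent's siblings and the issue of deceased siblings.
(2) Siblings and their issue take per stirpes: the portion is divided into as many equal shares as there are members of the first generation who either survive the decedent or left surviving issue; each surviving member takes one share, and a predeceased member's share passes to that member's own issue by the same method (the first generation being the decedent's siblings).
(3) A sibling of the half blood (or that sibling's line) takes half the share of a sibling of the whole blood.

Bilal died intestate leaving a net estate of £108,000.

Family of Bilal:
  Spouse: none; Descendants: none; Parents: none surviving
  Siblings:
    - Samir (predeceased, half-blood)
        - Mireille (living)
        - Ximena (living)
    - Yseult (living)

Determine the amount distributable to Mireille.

The entire £108,000 passes to the siblings and their issue.
Counting each half-blood sibling's line as half a unit, there are 3/2 units in £108,000, so one unit is £72,000. Whole-blood lines (Yseult) take £72,000 each; half-blood lines (Samir) take £36,000 each.
Samir's share (£36,000) is divided into 2 shares of £18,000: Mireille and Ximena each take £18,000.

Mireille receives £18,000.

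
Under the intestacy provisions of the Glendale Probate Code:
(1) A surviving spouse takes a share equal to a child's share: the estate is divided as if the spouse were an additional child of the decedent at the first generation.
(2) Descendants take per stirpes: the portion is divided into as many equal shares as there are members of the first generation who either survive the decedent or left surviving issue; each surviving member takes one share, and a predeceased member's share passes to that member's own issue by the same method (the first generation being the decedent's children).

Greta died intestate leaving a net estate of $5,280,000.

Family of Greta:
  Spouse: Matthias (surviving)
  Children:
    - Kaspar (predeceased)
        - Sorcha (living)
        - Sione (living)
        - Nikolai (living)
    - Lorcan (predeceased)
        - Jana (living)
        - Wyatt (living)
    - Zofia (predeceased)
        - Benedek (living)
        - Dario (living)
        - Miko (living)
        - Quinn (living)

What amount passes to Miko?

Miko receives $330,000.

The spouse counts as an additional share at the children's level, so there are 4 primary shares of $1,320,000. Matthias takes one such share ($1,320,000).
The children's combined portion ($3,960,000) is divided into 3 shares of $1,320,000: Kaspar's $1,320,000 share passes to Kaspar's issue; Lorcan's $1,320,000 share passes to Lorcan's issue; Zofia's $1,320,000 share passes to Zofia's issue.
Kaspar's share ($1,320,000) is divided into 3 shares of $440,000: Sorcha, Sione, and Nikolai each take $440,000.
Lorcan's share ($1,320,000) is divided into 2 shares of $660,000: Jana and Wyatt each take $660,000.
Zofia's share ($1,320,000) is divided into 4 shares of $330,000: Benedek, Dario, Miko, and Quinn each take $330,000.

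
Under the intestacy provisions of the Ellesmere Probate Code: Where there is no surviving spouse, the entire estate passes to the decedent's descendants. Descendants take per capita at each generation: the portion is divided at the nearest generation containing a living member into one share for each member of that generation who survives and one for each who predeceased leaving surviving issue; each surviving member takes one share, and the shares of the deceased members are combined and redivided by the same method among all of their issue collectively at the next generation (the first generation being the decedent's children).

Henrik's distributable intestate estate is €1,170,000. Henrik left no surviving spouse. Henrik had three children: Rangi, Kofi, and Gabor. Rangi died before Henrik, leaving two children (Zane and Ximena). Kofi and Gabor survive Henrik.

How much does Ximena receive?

The entire €1,170,000 passes to the descendants.
That amount (€1,170,000) is divided at the children's generation into 3 shares of €390,000. Kofi and Gabor each take €390,000. The remaining share for the deceased Rangi (€390,000) is carried to the next generation.
That pool (€390,000) is divided at the grandchildren's generation equally among Zane and Ximena: €195,000 each.

Ximena receives €195,000.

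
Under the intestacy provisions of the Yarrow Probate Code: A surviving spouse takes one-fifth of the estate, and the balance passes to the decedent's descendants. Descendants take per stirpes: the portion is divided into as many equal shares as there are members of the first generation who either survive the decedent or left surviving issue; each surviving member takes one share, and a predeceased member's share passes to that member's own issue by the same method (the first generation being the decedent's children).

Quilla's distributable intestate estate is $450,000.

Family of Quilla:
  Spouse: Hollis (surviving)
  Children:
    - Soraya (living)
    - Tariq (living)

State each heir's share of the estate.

Hollis: $90,000; Soraya: $180,000; Tariq: $180,000

Hollis takes one-fifth of $450,000 = $90,000. The remaining $360,000 passes to the descendants.
The descendants' portion ($360,000) is divided into 2 shares of $180,000: Soraya and Tariq each take $180,000.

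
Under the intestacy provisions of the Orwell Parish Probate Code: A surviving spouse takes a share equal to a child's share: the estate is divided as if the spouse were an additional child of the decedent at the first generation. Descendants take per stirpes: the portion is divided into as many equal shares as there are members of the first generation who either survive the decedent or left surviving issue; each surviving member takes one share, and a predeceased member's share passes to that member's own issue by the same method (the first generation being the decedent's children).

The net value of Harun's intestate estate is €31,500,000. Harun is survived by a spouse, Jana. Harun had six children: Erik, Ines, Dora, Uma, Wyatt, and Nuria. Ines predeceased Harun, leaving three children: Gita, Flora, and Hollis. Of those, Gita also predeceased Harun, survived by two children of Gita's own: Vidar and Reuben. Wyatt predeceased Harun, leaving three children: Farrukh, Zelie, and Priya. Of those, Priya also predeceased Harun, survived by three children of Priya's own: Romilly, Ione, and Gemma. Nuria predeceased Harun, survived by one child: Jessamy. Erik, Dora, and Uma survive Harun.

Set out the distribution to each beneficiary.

Jana: €4,500,000; Erik: €4,500,000; Vidar: €750,000; Reuben: €750,000; Flora: €1,500,000; Hollis: €1,500,000; Dora: €4,500,000; Uma: €4,500,000; Farrukh: €1,500,000; Zelie: €1,500,000; Romilly: €500,000; Ione: €500,000; Gemma: €500,000; Jessamy: €4,500,000

The spouse counts as an additional share at the children's level, so there are 7 primary shares of €4,500,000. Jana takes one such share (€4,500,000).
The children's combined portion (€27,000,000) is divided into 6 shares of €4,500,000: Erik, Dora, and Uma each take €4,500,000; Ines's €4,500,000 share passes to Ines's issue; Wyatt's €4,500,000 share passes to Wyatt's issue; Nuria's €4,500,000 share passes to Nuria's issue.
Ines's share (€4,500,000) is divided into 3 shares of €1,500,000: Flora and Hollis each take €1,500,000; Gita's €1,500,000 share passes to Gita's issue.
Gita's share (€1,500,000) is divided into 2 shares of €750,000: Vidar and Reuben each take €750,000.
Wyatt's share (€4,500,000) is divided into 3 shares of €1,500,000: Farrukh and Zelie each take €1,500,000; Priya's €1,500,000 share passes to Priya's issue.
Priya's share (€1,500,000) is divided into 3 shares of €500,000: Romilly, Ione, and Gemma each take €500,000.
Nuria's share (€4,500,000) passes entirely to Jessamy.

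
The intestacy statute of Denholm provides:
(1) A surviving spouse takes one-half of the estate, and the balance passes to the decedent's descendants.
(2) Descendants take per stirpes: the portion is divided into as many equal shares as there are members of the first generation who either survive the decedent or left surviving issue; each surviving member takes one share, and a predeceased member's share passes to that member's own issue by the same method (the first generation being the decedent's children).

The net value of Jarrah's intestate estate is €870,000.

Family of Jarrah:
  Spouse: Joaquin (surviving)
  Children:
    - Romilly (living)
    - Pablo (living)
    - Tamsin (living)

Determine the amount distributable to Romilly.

Joaquin takes one-half of €870,000 = €435,000. The remaining €435,000 passes to the descendants.
The descendants' portion (€435,000) is divided into 3 shares of €145,000: Romilly, Pablo, and Tamsin each take €145,000.

Romilly receives €145,000.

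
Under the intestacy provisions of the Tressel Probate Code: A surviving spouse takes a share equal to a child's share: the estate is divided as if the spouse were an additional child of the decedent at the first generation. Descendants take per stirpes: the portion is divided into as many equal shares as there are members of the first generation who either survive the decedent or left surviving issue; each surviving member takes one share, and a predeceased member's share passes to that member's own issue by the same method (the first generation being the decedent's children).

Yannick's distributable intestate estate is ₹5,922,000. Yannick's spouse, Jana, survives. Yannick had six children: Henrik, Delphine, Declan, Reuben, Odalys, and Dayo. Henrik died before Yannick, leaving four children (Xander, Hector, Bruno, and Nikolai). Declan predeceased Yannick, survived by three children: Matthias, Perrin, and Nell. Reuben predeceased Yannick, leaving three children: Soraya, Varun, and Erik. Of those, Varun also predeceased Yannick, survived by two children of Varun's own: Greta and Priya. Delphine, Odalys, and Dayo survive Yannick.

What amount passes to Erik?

The spouse counts as an additional share at the children's level, so there are 7 primary shares of ₹846,000. Jana takes one such share (₹846,000).
The children's combined portion (₹5,076,000) is divided into 6 shares of ₹846,000: Delphine, Odalys, and Dayo each take ₹846,000; Henrik's ₹846,000 share passes to Henrik's issue; Declan's ₹846,000 share passes to Declan's issue; Reuben's ₹846,000 share passes to Reuben's issue.
Henrik's share (₹846,000) is divided into 4 shares of ₹211,500: Xander, Hector, Bruno, and Nikolai each take ₹211,500.
Declan's share (₹846,000) is divided into 3 shares of ₹282,000: Matthias, Perrin, and Nell each take ₹282,000.
Reuben's share (₹846,000) is divided into 3 shares of ₹282,000: Soraya and Erik each take ₹282,000; Varun's ₹282,000 share passes to Varun's issue.
Varun's share (₹282,000) is divided into 2 shares of ₹141,000: Greta and Priya each take ₹141,000.

Erik receives ₹282,000.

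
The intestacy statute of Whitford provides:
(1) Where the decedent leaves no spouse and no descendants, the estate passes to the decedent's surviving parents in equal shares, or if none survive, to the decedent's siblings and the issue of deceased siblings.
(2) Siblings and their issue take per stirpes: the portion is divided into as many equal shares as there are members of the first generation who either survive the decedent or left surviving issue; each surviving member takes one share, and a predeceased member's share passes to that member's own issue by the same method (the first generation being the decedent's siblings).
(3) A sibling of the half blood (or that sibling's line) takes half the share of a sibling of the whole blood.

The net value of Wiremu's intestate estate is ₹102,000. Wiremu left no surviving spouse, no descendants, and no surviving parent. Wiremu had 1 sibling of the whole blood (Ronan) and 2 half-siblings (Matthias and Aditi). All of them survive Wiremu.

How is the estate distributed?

Ronan: ₹51,000; Matthias: ₹25,500; Aditi: ₹25,500

The entire ₹102,000 passes to the siblings and their issue.
Counting each half-blood sibling's line as half a unit, there are 2 units in ₹102,000, so one unit is ₹51,000. Whole-blood lines (Ronan) take ₹51,000 each; half-blood lines (Matthias and Aditi) take ₹25,500 each.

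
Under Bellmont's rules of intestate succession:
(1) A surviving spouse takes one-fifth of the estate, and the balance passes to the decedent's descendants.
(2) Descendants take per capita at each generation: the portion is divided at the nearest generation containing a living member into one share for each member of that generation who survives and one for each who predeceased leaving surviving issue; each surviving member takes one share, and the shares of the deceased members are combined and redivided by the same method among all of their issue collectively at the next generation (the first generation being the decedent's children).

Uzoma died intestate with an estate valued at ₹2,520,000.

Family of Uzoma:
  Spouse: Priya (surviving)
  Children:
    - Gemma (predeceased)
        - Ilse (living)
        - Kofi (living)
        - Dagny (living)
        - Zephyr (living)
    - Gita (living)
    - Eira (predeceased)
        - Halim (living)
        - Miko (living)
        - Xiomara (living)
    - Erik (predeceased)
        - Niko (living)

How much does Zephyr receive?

Priya takes one-fifth of ₹2,520,000 = ₹504,000. The remaining ₹2,016,000 passes to the descendants.
The descendants' portion (₹2,016,000) is divided at the children's generation into 4 shares of ₹504,000. Gita takes ₹504,000. The 3 shares of the deceased (Gemma, Eira, and Erik) are combined into a pool of ₹1,512,000.
That pool (₹1,512,000) is divided at the grandchildren's generation equally among Ilse, Kofi, Dagny, Zephyr, Halim, Miko, Xiomara, and Niko: ₹189,000 each.

Zephyr receives ₹189,000.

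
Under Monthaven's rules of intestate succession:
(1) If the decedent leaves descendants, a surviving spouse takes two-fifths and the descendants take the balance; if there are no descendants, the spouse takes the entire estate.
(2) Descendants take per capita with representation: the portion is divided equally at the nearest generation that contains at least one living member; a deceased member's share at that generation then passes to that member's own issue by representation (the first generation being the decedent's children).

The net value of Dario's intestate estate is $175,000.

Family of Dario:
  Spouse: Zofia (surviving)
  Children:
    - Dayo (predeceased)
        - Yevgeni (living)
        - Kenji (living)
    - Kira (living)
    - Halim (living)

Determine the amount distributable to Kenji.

Kenji receives $17,500.

Zofia takes two-fifths of $175,000 = $70,000. The remaining $105,000 passes to the descendants.
The descendants' portion ($105,000) is divided into 3 shares of $35,000: Kira and Halim each take $35,000; Dayo's $35,000 share passes to Dayo's issue.
Dayo's share ($35,000) is divided into 2 shares of $17,500: Yevgeni and Kenji each take $17,500.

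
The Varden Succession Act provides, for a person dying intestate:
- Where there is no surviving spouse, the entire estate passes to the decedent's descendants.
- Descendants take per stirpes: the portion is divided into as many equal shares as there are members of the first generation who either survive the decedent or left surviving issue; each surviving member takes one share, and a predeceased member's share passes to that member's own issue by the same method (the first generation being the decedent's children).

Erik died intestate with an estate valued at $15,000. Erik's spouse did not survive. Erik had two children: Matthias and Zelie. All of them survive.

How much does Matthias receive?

Matthias receives $7,500.

The entire $15,000 passes to the descendants.
That amount ($15,000) is divided into 2 shares of $7,500: Matthias and Zelie each take $7,500.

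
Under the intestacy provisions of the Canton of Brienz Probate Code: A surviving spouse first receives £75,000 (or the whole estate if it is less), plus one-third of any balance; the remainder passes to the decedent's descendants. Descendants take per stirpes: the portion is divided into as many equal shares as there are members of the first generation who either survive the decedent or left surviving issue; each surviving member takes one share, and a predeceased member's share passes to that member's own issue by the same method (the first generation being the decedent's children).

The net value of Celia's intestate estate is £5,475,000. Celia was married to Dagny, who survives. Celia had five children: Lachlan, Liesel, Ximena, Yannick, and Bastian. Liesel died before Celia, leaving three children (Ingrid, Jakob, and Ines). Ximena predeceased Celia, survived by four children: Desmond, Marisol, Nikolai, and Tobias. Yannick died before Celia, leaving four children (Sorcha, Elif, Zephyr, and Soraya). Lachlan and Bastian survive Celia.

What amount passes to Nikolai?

Nikolai receives £180,000.

Dagny first takes £75,000, leaving a balance of £5,400,000. Dagny then takes one-third of the balance (£1,800,000), for a total of £1,875,000. The remaining £3,600,000 passes to the descendants.
The descendants' portion (£3,600,000) is divided into 5 shares of £720,000: Lachlan and Bastian each take £720,000; Liesel's £720,000 share passes to Liesel's issue; Ximena's £720,000 share passes to Ximena's issue; Yannick's £720,000 share passes to Yannick's issue.
Liesel's share (£720,000) is divided into 3 shares of £240,000: Ingrid, Jakob, and Ines each take £240,000.
Ximena's share (£720,000) is divided into 4 shares of £180,000: Desmond, Marisol, Nikolai, and Tobias each take £180,000.
Yannick's share (£720,000) is divided into 4 shares of £180,000: Sorcha, Elif, Zephyr, and Soraya each take £180,000.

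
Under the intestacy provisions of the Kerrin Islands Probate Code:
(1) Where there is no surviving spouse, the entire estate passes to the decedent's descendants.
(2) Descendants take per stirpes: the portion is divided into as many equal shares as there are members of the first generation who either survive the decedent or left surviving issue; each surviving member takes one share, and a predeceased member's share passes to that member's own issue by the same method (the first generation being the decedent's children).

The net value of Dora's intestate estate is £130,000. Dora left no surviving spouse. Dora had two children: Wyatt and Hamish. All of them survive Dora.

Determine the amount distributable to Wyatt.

Wyatt receives £65,000.

The entire £130,000 passes to the descendants.
That amount (£130,000) is divided into 2 shares of £65,000: Wyatt and Hamish each take £65,000.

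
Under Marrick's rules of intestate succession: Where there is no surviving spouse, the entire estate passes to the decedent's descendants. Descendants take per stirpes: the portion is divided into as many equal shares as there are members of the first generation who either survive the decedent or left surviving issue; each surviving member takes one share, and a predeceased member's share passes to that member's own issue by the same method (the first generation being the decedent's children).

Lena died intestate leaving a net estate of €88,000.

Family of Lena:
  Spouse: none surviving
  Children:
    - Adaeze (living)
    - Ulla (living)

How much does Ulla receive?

The entire €88,000 passes to the descendants.
That amount (€88,000) is divided into 2 shares of €44,000: Adaeze and Ulla each take €44,000.

Ulla receives €44,000.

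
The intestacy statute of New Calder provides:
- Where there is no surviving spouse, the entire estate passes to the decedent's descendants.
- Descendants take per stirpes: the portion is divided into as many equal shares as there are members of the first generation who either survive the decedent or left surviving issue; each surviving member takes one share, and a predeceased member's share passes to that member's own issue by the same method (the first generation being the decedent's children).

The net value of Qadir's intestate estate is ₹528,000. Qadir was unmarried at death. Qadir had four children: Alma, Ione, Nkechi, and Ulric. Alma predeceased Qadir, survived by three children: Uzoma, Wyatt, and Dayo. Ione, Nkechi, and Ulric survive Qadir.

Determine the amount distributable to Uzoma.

The entire ₹528,000 passes to the descendants.
That amount (₹528,000) is divided into 4 shares of ₹132,000: Ione, Nkechi, and Ulric each take ₹132,000; Alma's ₹132,000 share passes to Alma's issue.
Alma's share (₹132,000) is divided into 3 shares of ₹44,000: Uzoma, Wyatt, and Dayo each take ₹44,000.

Uzoma receives ₹44,000.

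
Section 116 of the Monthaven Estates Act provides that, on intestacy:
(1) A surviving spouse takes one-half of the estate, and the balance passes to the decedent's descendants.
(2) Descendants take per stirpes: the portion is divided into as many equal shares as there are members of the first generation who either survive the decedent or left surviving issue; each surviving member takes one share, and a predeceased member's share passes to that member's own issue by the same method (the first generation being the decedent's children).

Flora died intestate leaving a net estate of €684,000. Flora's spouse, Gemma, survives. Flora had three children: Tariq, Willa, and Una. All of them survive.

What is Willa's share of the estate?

Gemma takes one-half of €684,000 = €342,000. The remaining €342,000 passes to the descendants.
The descendants' portion (€342,000) is divided into 3 shares of €114,000: Tariq, Willa, and Una each take €114,000.

Willa receives €114,000.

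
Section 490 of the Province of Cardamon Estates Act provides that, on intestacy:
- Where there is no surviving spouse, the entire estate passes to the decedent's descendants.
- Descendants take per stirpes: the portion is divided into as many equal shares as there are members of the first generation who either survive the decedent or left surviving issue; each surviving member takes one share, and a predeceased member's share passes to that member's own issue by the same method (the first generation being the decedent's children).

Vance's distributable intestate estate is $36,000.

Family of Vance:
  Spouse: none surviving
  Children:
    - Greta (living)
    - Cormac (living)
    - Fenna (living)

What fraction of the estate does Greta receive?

The entire $36,000 passes to the descendants.
That amount ($36,000) is divided into 3 shares of $12,000: Greta, Cormac, and Fenna each take $12,000.

Greta receives 1/3 of the estate.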